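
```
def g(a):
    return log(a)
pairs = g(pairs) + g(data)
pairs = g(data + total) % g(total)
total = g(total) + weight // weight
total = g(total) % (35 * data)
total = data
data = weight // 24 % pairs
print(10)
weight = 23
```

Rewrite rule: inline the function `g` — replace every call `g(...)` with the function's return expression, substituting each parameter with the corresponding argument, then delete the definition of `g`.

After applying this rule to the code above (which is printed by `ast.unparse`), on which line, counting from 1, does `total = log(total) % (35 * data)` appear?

4

Transformed code:
pairs = log(pairs) + log(data)
pairs = log(data + total) % log(total)
total = log(total) + weight // weight
total = log(total) % (35 * data)
total = data
data = weight // 24 % pairs
print(10)
weight = 23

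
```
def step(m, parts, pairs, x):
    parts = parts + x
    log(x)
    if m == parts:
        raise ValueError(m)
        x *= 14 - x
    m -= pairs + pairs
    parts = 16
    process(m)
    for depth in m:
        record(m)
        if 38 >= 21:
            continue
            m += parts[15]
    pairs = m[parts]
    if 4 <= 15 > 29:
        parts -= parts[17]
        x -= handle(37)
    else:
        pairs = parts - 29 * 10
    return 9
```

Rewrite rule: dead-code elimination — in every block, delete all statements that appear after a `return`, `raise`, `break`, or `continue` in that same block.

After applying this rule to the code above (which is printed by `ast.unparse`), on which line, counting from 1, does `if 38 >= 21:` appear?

11

Transformed code:
def step(m, parts, pairs, x):
    parts = parts + x
    log(x)
    if m == parts:
        raise ValueError(m)
    m -= pairs + pairs
    parts = 16
    process(m)
    for depth in m:
        record(m)
        if 38 >= 21:
            continue
    pairs = m[parts]
    if 4 <= 15 > 29:
        parts -= parts[17]
        x -= handle(37)
    else:
        pairs = parts - 29 * 10
    return 9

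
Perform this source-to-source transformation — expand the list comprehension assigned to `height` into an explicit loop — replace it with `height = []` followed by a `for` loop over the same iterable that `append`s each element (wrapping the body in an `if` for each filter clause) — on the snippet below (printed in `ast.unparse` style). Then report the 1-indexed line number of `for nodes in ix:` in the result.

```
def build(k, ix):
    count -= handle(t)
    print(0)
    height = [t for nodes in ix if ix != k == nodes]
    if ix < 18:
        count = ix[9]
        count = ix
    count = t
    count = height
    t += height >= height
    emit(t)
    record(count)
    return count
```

5

Transformed code:
def build(k, ix):
    count -= handle(t)
    print(0)
    height = []
    for nodes in ix:
        if ix != k == nodes:
            height.append(t)
    if ix < 18:
        count = ix[9]
        count = ix
    count = t
    count = height
    t += height >= height
    emit(t)
    record(count)
    return count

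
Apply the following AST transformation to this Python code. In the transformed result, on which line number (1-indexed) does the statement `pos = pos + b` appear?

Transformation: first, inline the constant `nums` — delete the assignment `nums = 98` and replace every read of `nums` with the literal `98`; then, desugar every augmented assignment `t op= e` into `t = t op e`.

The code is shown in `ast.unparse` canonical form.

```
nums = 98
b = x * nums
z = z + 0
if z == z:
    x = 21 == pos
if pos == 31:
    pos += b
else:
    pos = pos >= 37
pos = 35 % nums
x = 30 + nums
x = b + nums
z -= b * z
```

6

Transformed code:
b = x * 98
z = z + 0
if z == z:
    x = 21 == pos
if pos == 31:
    pos = pos + b
else:
    pos = pos >= 37
pos = 35 % 98
x = 30 + 98
x = b + 98
z = z - b * z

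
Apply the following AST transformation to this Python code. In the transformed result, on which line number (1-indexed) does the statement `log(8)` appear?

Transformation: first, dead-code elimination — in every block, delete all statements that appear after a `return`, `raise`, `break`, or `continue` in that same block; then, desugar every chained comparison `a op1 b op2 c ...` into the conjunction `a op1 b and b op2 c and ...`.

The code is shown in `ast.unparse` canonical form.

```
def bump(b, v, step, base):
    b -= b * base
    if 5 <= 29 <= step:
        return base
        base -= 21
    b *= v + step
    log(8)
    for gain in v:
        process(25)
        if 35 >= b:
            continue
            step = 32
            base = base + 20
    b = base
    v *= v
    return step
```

6

Transformed code:
def bump(b, v, step, base):
    b -= b * base
    if 5 <= 29 and 29 <= step:
        return base
    b *= v + step
    log(8)
    for gain in v:
        process(25)
        if 35 >= b:
            continue
    b = base
    v *= v
    return step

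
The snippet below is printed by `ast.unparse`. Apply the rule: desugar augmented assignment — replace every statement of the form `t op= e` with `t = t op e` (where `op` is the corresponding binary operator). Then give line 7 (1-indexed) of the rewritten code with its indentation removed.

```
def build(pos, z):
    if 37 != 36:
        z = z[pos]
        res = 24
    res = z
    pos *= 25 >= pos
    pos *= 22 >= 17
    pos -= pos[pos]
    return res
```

Transformed code:
def build(pos, z):
    if 37 != 36:
        z = z[pos]
        res = 24
    res = z
    pos = pos * (25 >= pos)
    pos = pos * (22 >= 17)
    pos = pos - pos[pos]
    return res

pos = pos * (22 >= 17)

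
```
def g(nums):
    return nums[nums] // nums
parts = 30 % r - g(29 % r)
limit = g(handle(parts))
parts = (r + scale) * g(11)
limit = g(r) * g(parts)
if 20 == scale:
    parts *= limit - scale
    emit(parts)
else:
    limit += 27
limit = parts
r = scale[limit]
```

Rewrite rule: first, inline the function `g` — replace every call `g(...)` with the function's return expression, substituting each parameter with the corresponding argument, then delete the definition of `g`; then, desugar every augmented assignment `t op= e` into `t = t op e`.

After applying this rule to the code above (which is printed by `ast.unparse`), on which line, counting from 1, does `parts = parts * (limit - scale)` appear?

Transformed code:
parts = 30 % r - (29 % r)[29 % r] // (29 % r)
limit = handle(parts)[handle(parts)] // handle(parts)
parts = (r + scale) * (11[11] // 11)
limit = r[r] // r * (parts[parts] // parts)
if 20 == scale:
    parts = parts * (limit - scale)
    emit(parts)
else:
    limit = limit + 27
limit = parts
r = scale[limit]

6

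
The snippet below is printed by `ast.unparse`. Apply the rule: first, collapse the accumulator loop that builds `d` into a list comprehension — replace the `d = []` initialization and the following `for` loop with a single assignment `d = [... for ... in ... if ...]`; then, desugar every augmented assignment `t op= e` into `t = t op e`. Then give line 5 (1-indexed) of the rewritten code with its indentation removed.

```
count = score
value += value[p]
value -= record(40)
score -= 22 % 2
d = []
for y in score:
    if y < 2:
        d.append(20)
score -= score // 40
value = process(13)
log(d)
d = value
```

Transformed code:
count = score
value = value + value[p]
value = value - record(40)
score = score - 22 % 2
d = [20 for y in score if y < 2]
score = score - score // 40
value = process(13)
log(d)
d = value

d = [20 for y in score if y < 2]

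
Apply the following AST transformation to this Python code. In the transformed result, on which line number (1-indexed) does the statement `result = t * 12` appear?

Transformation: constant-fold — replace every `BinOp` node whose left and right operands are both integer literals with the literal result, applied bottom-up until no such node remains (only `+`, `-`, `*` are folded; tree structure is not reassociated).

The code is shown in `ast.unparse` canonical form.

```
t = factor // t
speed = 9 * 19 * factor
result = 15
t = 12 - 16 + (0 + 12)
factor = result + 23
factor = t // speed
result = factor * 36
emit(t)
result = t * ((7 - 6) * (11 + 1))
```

9

Transformed code:
t = factor // t
speed = 171 * factor
result = 15
t = 8
factor = result + 23
factor = t // speed
result = factor * 36
emit(t)
result = t * 12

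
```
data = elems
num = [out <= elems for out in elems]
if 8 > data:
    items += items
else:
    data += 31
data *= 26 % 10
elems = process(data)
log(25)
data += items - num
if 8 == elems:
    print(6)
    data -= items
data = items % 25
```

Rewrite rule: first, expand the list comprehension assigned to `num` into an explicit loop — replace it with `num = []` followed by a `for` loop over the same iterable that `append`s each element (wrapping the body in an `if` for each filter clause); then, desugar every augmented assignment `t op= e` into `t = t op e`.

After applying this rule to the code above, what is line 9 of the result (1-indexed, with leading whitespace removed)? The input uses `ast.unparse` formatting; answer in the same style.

data = data * (26 % 10)

Transformed code:
data = elems
num = []
for out in elems:
    num.append(out <= elems)
if 8 > data:
    items = items + items
else:
    data = data + 31
data = data * (26 % 10)
elems = process(data)
log(25)
data = data + (items - num)
if 8 == elems:
    print(6)
    data = data - items
data = items % 25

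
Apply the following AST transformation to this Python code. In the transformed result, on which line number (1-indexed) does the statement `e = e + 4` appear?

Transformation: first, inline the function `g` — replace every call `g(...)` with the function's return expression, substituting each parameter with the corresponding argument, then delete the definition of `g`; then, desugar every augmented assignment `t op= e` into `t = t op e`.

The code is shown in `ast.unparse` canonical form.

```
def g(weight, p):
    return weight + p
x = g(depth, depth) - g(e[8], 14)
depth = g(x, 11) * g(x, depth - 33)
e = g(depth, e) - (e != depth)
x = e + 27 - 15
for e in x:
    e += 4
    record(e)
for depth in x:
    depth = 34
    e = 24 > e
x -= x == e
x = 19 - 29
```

6

Transformed code:
x = depth + depth - (e[8] + 14)
depth = (x + 11) * (x + (depth - 33))
e = depth + e - (e != depth)
x = e + 27 - 15
for e in x:
    e = e + 4
    record(e)
for depth in x:
    depth = 34
    e = 24 > e
x = x - (x == e)
x = 19 - 29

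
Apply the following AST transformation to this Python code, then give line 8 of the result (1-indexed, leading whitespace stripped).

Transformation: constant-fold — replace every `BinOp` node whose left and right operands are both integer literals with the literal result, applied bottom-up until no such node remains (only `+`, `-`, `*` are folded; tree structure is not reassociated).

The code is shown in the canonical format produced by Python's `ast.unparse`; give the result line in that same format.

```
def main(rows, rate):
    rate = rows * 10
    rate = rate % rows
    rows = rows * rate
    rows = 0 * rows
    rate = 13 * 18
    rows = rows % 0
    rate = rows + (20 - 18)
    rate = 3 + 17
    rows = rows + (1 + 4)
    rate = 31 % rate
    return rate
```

rate = rows + 2

Transformed code:
def main(rows, rate):
    rate = rows * 10
    rate = rate % rows
    rows = rows * rate
    rows = 0 * rows
    rate = 234
    rows = rows % 0
    rate = rows + 2
    rate = 20
    rows = rows + 5
    rate = 31 % rate
    return rate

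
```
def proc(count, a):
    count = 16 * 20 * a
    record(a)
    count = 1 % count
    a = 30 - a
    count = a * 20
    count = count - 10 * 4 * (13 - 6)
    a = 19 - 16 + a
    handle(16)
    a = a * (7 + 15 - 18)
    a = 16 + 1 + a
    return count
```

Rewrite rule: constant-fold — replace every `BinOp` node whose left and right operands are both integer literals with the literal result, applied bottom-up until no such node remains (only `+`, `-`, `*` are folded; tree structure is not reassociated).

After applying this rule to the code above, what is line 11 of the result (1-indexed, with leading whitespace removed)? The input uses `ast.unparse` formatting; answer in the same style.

a = 17 + a

Transformed code:
def proc(count, a):
    count = 320 * a
    record(a)
    count = 1 % count
    a = 30 - a
    count = a * 20
    count = count - 280
    a = 3 + a
    handle(16)
    a = a * 4
    a = 17 + a
    return count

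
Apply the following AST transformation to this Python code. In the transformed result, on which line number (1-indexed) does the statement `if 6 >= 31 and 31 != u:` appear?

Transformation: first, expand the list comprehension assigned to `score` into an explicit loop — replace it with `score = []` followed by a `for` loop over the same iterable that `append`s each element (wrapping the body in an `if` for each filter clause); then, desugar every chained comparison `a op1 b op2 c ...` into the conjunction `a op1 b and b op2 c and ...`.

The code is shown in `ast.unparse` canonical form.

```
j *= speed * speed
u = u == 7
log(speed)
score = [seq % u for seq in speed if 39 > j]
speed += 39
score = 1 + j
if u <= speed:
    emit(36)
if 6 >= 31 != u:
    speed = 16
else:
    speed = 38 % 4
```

12

Transformed code:
j *= speed * speed
u = u == 7
log(speed)
score = []
for seq in speed:
    if 39 > j:
        score.append(seq % u)
speed += 39
score = 1 + j
if u <= speed:
    emit(36)
if 6 >= 31 and 31 != u:
    speed = 16
else:
    speed = 38 % 4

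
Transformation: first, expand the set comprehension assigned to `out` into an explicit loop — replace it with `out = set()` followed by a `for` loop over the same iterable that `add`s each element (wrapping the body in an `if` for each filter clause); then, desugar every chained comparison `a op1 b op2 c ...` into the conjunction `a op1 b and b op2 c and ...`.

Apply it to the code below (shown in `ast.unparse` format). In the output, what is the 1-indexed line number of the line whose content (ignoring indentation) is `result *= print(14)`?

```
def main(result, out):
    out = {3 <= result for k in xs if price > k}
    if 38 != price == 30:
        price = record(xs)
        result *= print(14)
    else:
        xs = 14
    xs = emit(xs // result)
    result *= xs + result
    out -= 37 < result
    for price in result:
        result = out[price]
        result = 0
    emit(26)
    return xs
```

8

Transformed code:
def main(result, out):
    out = set()
    for k in xs:
        if price > k:
            out.add(3 <= result)
    if 38 != price and price == 30:
        price = record(xs)
        result *= print(14)
    else:
        xs = 14
    xs = emit(xs // result)
    result *= xs + result
    out -= 37 < result
    for price in result:
        result = out[price]
        result = 0
    emit(26)
    return xs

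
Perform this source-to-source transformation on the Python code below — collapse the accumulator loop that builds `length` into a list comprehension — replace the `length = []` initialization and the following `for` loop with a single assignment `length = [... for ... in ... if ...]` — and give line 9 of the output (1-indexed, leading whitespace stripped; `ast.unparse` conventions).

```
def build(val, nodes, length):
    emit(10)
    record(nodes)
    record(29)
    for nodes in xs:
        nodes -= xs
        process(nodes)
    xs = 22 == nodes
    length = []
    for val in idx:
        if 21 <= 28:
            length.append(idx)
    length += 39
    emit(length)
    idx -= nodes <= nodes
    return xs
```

length = [idx for val in idx if 21 <= 28]

Transformed code:
def build(val, nodes, length):
    emit(10)
    record(nodes)
    record(29)
    for nodes in xs:
        nodes -= xs
        process(nodes)
    xs = 22 == nodes
    length = [idx for val in idx if 21 <= 28]
    length += 39
    emit(length)
    idx -= nodes <= nodes
    return xs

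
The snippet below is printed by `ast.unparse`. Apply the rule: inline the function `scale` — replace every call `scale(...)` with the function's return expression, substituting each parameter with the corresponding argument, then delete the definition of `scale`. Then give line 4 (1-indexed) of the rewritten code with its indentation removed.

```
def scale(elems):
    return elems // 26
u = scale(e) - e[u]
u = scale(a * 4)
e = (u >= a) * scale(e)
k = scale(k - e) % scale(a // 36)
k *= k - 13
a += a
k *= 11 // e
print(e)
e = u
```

Transformed code:
u = e // 26 - e[u]
u = a * 4 // 26
e = (u >= a) * (e // 26)
k = (k - e) // 26 % (a // 36 // 26)
k *= k - 13
a += a
k *= 11 // e
print(e)
e = u

k = (k - e) // 26 % (a // 36 // 26)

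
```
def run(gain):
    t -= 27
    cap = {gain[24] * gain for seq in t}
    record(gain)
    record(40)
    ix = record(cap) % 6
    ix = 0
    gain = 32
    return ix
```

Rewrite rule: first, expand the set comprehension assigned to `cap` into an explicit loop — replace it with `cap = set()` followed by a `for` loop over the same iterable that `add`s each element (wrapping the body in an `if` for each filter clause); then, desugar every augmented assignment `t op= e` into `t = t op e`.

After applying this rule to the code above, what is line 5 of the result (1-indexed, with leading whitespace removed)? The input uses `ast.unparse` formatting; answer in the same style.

cap.add(gain[24] * gain)

Transformed code:
def run(gain):
    t = t - 27
    cap = set()
    for seq in t:
        cap.add(gain[24] * gain)
    record(gain)
    record(40)
    ix = record(cap) % 6
    ix = 0
    gain = 32
    return ix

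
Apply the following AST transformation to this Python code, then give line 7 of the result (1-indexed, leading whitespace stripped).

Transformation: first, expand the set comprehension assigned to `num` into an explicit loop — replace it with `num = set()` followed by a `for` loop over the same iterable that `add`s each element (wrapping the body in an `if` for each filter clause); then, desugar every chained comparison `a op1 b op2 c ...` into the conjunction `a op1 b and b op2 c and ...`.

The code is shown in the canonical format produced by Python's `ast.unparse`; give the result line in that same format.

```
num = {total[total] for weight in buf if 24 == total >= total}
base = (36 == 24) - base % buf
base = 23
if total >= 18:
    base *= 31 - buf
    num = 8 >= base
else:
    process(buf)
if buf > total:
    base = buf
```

Transformed code:
num = set()
for weight in buf:
    if 24 == total and total >= total:
        num.add(total[total])
base = (36 == 24) - base % buf
base = 23
if total >= 18:
    base *= 31 - buf
    num = 8 >= base
else:
    process(buf)
if buf > total:
    base = buf

if total >= 18:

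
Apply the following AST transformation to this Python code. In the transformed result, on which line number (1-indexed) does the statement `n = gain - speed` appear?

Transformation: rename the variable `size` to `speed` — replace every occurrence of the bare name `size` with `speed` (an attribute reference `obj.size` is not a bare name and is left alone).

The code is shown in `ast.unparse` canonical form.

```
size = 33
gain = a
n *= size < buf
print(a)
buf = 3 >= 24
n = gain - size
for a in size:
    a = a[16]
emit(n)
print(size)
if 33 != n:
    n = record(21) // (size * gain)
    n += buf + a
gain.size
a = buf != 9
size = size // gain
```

Transformed code:
speed = 33
gain = a
n *= speed < buf
print(a)
buf = 3 >= 24
n = gain - speed
for a in speed:
    a = a[16]
emit(n)
print(speed)
if 33 != n:
    n = record(21) // (speed * gain)
    n += buf + a
gain.size
a = buf != 9
speed = speed // gain

6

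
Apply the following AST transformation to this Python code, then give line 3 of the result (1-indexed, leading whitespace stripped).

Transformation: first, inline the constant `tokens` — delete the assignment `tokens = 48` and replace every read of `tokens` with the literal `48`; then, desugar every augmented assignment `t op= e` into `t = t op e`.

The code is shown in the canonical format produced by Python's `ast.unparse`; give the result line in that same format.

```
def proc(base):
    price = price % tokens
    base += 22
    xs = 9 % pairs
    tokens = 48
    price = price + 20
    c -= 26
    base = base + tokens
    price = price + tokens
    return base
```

base = base + 22

Transformed code:
def proc(base):
    price = price % 48
    base = base + 22
    xs = 9 % pairs
    price = price + 20
    c = c - 26
    base = base + 48
    price = price + 48
    return base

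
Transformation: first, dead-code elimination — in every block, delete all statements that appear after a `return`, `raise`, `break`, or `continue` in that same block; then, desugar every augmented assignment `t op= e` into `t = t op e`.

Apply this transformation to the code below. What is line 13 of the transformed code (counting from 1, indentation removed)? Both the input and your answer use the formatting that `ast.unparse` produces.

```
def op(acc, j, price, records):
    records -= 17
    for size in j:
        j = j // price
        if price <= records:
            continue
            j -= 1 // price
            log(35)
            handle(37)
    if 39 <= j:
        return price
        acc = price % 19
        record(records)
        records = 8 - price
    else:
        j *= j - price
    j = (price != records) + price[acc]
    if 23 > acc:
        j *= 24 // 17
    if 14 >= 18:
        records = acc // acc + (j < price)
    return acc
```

j = j * (24 // 17)

Transformed code:
def op(acc, j, price, records):
    records = records - 17
    for size in j:
        j = j // price
        if price <= records:
            continue
    if 39 <= j:
        return price
    else:
        j = j * (j - price)
    j = (price != records) + price[acc]
    if 23 > acc:
        j = j * (24 // 17)
    if 14 >= 18:
        records = acc // acc + (j < price)
    return acc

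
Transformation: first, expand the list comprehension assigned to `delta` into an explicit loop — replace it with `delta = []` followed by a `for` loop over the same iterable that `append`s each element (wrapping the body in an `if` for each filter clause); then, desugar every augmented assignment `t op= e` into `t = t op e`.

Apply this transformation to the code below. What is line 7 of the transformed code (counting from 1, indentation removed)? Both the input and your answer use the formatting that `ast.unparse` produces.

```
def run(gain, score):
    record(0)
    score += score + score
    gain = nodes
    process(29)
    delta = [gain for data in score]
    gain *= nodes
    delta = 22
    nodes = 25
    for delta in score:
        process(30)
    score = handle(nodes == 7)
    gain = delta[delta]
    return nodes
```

for data in score:

Transformed code:
def run(gain, score):
    record(0)
    score = score + (score + score)
    gain = nodes
    process(29)
    delta = []
    for data in score:
        delta.append(gain)
    gain = gain * nodes
    delta = 22
    nodes = 25
    for delta in score:
        process(30)
    score = handle(nodes == 7)
    gain = delta[delta]
    return nodes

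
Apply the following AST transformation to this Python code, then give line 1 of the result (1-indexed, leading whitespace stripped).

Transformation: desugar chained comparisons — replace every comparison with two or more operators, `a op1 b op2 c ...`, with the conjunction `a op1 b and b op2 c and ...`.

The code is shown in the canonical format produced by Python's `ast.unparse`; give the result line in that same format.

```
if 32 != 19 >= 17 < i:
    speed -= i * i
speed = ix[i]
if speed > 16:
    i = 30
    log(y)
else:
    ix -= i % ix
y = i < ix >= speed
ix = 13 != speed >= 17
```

if 32 != 19 and 19 >= 17 and (17 < i):

Transformed code:
if 32 != 19 and 19 >= 17 and (17 < i):
    speed -= i * i
speed = ix[i]
if speed > 16:
    i = 30
    log(y)
else:
    ix -= i % ix
y = i < ix and ix >= speed
ix = 13 != speed and speed >= 17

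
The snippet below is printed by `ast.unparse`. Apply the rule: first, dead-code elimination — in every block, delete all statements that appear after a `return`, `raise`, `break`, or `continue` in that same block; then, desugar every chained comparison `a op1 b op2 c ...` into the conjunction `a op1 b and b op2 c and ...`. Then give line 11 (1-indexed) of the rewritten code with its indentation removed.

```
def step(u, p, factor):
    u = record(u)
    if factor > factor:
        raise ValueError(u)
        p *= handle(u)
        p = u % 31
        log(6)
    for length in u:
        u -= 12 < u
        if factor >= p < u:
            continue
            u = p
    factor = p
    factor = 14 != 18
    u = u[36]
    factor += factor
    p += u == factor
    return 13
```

u = u[36]

Transformed code:
def step(u, p, factor):
    u = record(u)
    if factor > factor:
        raise ValueError(u)
    for length in u:
        u -= 12 < u
        if factor >= p and p < u:
            continue
    factor = p
    factor = 14 != 18
    u = u[36]
    factor += factor
    p += u == factor
    return 13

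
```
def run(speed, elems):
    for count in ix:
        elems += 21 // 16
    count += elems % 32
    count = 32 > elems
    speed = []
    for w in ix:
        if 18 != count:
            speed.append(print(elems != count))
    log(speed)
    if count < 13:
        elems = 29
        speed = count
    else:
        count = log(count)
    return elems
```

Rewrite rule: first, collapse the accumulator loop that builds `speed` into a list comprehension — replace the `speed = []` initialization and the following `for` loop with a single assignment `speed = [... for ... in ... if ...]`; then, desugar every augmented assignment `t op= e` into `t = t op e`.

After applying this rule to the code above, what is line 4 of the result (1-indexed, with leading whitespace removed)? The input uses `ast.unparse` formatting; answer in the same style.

count = count + elems % 32

Transformed code:
def run(speed, elems):
    for count in ix:
        elems = elems + 21 // 16
    count = count + elems % 32
    count = 32 > elems
    speed = [print(elems != count) for w in ix if 18 != count]
    log(speed)
    if count < 13:
        elems = 29
        speed = count
    else:
        count = log(count)
    return elems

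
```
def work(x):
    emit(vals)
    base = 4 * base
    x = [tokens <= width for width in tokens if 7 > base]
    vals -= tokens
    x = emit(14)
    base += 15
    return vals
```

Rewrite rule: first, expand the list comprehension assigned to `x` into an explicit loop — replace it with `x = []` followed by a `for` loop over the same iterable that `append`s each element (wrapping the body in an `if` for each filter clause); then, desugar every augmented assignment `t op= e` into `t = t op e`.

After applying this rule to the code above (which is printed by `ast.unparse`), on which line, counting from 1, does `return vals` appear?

11

Transformed code:
def work(x):
    emit(vals)
    base = 4 * base
    x = []
    for width in tokens:
        if 7 > base:
            x.append(tokens <= width)
    vals = vals - tokens
    x = emit(14)
    base = base + 15
    return vals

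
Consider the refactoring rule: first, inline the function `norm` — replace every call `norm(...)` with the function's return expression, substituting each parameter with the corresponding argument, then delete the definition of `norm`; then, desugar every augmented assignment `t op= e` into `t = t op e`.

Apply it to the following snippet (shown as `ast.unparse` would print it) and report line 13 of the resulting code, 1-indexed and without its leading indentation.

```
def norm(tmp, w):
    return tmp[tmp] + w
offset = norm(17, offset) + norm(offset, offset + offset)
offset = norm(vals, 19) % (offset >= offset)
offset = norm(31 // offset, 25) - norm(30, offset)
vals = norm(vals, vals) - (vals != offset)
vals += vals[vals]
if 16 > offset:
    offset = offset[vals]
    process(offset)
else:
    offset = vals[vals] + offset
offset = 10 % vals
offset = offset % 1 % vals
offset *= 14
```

offset = offset * 14

Transformed code:
offset = 17[17] + offset + (offset[offset] + (offset + offset))
offset = (vals[vals] + 19) % (offset >= offset)
offset = (31 // offset)[31 // offset] + 25 - (30[30] + offset)
vals = vals[vals] + vals - (vals != offset)
vals = vals + vals[vals]
if 16 > offset:
    offset = offset[vals]
    process(offset)
else:
    offset = vals[vals] + offset
offset = 10 % vals
offset = offset % 1 % vals
offset = offset * 14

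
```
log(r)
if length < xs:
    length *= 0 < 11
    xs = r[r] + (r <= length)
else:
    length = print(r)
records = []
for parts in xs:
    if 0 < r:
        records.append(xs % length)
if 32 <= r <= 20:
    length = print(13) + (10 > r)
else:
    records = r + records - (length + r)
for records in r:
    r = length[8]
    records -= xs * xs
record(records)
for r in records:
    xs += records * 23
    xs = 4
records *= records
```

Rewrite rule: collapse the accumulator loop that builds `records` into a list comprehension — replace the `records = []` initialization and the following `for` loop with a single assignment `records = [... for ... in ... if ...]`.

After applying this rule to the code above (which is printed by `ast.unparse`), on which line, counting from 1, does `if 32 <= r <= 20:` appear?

8

Transformed code:
log(r)
if length < xs:
    length *= 0 < 11
    xs = r[r] + (r <= length)
else:
    length = print(r)
records = [xs % length for parts in xs if 0 < r]
if 32 <= r <= 20:
    length = print(13) + (10 > r)
else:
    records = r + records - (length + r)
for records in r:
    r = length[8]
    records -= xs * xs
record(records)
for r in records:
    xs += records * 23
    xs = 4
records *= records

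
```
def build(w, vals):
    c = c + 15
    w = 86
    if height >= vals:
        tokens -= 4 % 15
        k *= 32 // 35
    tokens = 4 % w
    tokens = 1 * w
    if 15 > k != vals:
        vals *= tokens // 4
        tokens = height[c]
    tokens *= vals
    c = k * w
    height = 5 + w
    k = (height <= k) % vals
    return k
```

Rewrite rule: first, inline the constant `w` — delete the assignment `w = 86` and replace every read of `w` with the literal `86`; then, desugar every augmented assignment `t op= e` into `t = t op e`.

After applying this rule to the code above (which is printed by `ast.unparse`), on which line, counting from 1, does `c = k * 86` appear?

12

Transformed code:
def build(w, vals):
    c = c + 15
    if height >= vals:
        tokens = tokens - 4 % 15
        k = k * (32 // 35)
    tokens = 4 % 86
    tokens = 1 * 86
    if 15 > k != vals:
        vals = vals * (tokens // 4)
        tokens = height[c]
    tokens = tokens * vals
    c = k * 86
    height = 5 + 86
    k = (height <= k) % vals
    return k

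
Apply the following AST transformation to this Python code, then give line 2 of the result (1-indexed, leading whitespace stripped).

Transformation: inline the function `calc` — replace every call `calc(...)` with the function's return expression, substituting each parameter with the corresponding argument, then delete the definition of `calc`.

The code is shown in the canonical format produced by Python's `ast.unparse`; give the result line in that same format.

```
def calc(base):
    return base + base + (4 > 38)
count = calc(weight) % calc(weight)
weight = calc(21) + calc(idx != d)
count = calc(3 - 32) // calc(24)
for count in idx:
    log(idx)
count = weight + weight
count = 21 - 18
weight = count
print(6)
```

Transformed code:
count = (weight + weight + (4 > 38)) % (weight + weight + (4 > 38))
weight = 21 + 21 + (4 > 38) + ((idx != d) + (idx != d) + (4 > 38))
count = (3 - 32 + (3 - 32) + (4 > 38)) // (24 + 24 + (4 > 38))
for count in idx:
    log(idx)
count = weight + weight
count = 21 - 18
weight = count
print(6)

weight = 21 + 21 + (4 > 38) + ((idx != d) + (idx != d) + (4 > 38))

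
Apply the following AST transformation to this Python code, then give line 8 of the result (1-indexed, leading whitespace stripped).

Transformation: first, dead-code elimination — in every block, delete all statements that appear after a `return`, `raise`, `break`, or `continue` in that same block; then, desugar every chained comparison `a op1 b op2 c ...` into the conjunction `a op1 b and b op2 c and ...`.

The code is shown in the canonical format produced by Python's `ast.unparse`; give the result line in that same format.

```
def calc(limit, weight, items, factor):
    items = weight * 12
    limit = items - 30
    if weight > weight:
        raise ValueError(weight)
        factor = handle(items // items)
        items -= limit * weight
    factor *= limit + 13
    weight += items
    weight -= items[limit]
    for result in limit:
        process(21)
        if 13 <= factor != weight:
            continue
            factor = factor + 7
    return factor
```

Transformed code:
def calc(limit, weight, items, factor):
    items = weight * 12
    limit = items - 30
    if weight > weight:
        raise ValueError(weight)
    factor *= limit + 13
    weight += items
    weight -= items[limit]
    for result in limit:
        process(21)
        if 13 <= factor and factor != weight:
            continue
    return factor

weight -= items[limit]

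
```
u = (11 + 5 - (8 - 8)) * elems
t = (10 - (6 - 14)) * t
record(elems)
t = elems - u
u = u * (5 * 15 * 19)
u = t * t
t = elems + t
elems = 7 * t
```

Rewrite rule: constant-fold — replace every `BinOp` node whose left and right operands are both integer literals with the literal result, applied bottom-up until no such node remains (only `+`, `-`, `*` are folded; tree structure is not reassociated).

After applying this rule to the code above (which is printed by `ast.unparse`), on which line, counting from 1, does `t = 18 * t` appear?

2

Transformed code:
u = 16 * elems
t = 18 * t
record(elems)
t = elems - u
u = u * 1425
u = t * t
t = elems + t
elems = 7 * t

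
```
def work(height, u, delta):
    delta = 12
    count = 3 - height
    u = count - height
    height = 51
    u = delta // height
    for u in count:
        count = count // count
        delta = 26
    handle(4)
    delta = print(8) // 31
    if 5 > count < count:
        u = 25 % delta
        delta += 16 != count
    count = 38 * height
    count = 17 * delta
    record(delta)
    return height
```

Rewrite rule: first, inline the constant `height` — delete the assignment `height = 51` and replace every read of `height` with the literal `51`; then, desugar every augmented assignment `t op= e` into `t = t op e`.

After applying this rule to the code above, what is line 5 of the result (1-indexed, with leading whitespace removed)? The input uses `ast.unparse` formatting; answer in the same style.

Transformed code:
def work(height, u, delta):
    delta = 12
    count = 3 - 51
    u = count - 51
    u = delta // 51
    for u in count:
        count = count // count
        delta = 26
    handle(4)
    delta = print(8) // 31
    if 5 > count < count:
        u = 25 % delta
        delta = delta + (16 != count)
    count = 38 * 51
    count = 17 * delta
    record(delta)
    return 51

u = delta // 51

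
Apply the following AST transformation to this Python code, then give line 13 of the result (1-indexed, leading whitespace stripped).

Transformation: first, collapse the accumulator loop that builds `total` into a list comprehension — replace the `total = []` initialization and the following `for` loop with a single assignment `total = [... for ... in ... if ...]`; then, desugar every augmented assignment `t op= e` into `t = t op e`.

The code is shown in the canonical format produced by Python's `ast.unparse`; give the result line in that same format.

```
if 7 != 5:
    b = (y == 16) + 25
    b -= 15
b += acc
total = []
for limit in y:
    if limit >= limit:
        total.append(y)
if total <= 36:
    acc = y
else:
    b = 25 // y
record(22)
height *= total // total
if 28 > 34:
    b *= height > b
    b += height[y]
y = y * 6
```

Transformed code:
if 7 != 5:
    b = (y == 16) + 25
    b = b - 15
b = b + acc
total = [y for limit in y if limit >= limit]
if total <= 36:
    acc = y
else:
    b = 25 // y
record(22)
height = height * (total // total)
if 28 > 34:
    b = b * (height > b)
    b = b + height[y]
y = y * 6

b = b * (height > b)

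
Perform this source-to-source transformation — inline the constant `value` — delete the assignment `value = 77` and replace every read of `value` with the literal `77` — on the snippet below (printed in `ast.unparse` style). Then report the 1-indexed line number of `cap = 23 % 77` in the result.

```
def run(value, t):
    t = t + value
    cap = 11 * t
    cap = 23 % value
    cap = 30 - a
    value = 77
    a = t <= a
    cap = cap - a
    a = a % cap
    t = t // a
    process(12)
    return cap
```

Transformed code:
def run(value, t):
    t = t + 77
    cap = 11 * t
    cap = 23 % 77
    cap = 30 - a
    a = t <= a
    cap = cap - a
    a = a % cap
    t = t // a
    process(12)
    return cap

4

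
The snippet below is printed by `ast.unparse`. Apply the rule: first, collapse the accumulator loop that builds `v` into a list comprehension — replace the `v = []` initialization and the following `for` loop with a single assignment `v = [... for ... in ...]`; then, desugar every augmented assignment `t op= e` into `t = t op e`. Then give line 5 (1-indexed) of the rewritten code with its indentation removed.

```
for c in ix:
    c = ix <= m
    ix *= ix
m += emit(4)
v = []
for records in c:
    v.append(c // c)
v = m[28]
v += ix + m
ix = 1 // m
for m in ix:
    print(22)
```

Transformed code:
for c in ix:
    c = ix <= m
    ix = ix * ix
m = m + emit(4)
v = [c // c for records in c]
v = m[28]
v = v + (ix + m)
ix = 1 // m
for m in ix:
    print(22)

v = [c // c for records in c]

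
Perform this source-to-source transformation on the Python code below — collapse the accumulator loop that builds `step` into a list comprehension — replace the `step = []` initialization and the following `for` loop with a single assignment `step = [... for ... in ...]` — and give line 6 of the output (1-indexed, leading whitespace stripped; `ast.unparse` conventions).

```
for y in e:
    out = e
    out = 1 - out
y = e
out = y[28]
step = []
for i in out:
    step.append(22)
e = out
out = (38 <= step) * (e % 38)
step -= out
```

step = [22 for i in out]

Transformed code:
for y in e:
    out = e
    out = 1 - out
y = e
out = y[28]
step = [22 for i in out]
e = out
out = (38 <= step) * (e % 38)
step -= out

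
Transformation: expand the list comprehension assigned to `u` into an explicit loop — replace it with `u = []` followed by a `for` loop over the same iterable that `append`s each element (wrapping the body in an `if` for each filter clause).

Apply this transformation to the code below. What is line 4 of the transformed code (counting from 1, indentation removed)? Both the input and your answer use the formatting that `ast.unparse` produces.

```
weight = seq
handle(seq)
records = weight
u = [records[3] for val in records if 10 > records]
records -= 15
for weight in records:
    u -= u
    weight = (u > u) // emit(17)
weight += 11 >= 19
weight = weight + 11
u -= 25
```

u = []

Transformed code:
weight = seq
handle(seq)
records = weight
u = []
for val in records:
    if 10 > records:
        u.append(records[3])
records -= 15
for weight in records:
    u -= u
    weight = (u > u) // emit(17)
weight += 11 >= 19
weight = weight + 11
u -= 25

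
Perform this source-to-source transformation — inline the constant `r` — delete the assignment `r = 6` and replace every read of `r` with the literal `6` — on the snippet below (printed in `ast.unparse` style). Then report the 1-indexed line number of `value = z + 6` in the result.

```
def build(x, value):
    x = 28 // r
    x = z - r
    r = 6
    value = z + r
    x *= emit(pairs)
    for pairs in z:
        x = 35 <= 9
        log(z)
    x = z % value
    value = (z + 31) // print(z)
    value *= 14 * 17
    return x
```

4

Transformed code:
def build(x, value):
    x = 28 // 6
    x = z - 6
    value = z + 6
    x *= emit(pairs)
    for pairs in z:
        x = 35 <= 9
        log(z)
    x = z % value
    value = (z + 31) // print(z)
    value *= 14 * 17
    return x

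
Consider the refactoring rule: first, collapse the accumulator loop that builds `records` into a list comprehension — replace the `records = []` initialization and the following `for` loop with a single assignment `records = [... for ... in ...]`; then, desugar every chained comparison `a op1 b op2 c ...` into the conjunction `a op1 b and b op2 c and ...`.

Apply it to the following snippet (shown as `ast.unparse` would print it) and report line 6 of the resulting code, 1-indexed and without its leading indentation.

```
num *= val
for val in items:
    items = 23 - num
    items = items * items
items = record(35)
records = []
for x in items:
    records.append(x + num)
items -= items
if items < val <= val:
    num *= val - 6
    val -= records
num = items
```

records = [x + num for x in items]

Transformed code:
num *= val
for val in items:
    items = 23 - num
    items = items * items
items = record(35)
records = [x + num for x in items]
items -= items
if items < val and val <= val:
    num *= val - 6
    val -= records
num = items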